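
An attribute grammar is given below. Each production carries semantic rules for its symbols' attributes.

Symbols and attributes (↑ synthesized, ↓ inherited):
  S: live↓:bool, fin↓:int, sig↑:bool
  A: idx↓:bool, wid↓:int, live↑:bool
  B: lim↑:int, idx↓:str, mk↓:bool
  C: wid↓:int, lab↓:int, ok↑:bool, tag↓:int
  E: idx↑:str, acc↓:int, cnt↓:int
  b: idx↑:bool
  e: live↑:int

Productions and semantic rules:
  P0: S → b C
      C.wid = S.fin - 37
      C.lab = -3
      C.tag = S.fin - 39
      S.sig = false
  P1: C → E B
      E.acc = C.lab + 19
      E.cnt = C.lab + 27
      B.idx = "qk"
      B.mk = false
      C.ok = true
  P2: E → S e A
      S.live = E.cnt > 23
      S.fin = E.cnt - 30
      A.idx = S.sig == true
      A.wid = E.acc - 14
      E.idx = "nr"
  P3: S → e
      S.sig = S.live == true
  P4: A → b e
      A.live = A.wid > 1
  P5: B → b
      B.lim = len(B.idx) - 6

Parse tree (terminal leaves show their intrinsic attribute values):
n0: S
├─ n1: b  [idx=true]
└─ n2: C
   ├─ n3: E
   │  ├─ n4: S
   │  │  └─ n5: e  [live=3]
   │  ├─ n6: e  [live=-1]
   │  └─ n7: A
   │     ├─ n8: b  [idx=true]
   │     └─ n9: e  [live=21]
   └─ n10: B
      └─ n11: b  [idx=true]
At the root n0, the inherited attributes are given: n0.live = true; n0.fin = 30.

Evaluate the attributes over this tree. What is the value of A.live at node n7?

1. n0.live = true  [given at root]
2. n0.fin = 30  [given at root]
3. n1.idx = true  [terminal]
4. n2.wid = -7  [S.fin - 37]
5. n2.lab = -3  [-3]
6. n2.tag = -9  [S.fin - 39]
7. n3.acc = 16  [C.lab + 19]
8. n3.cnt = 24  [C.lab + 27]
9. n4.live = true  [E.cnt > 23]
10. n4.fin = -6  [E.cnt - 30]
11. n5.live = 3  [terminal]
12. n4.sig = true  [S.live == true]
13. n6.live = -1  [terminal]
14. n7.idx = true  [S.sig == true]
15. n7.wid = 2  [E.acc - 14]
16. n8.idx = true  [terminal]
17. n9.live = 21  [terminal]
18. n7.live = true  [A.wid > 1]
19. n3.idx = "nr"  ["nr"]
20. n10.idx = "qk"  ["qk"]
21. n10.mk = false  [false]
22. n11.idx = true  [terminal]
23. n10.lim = -4  [len(B.idx) - 6]
24. n2.ok = true  [true]
25. n0.sig = false  [false]

true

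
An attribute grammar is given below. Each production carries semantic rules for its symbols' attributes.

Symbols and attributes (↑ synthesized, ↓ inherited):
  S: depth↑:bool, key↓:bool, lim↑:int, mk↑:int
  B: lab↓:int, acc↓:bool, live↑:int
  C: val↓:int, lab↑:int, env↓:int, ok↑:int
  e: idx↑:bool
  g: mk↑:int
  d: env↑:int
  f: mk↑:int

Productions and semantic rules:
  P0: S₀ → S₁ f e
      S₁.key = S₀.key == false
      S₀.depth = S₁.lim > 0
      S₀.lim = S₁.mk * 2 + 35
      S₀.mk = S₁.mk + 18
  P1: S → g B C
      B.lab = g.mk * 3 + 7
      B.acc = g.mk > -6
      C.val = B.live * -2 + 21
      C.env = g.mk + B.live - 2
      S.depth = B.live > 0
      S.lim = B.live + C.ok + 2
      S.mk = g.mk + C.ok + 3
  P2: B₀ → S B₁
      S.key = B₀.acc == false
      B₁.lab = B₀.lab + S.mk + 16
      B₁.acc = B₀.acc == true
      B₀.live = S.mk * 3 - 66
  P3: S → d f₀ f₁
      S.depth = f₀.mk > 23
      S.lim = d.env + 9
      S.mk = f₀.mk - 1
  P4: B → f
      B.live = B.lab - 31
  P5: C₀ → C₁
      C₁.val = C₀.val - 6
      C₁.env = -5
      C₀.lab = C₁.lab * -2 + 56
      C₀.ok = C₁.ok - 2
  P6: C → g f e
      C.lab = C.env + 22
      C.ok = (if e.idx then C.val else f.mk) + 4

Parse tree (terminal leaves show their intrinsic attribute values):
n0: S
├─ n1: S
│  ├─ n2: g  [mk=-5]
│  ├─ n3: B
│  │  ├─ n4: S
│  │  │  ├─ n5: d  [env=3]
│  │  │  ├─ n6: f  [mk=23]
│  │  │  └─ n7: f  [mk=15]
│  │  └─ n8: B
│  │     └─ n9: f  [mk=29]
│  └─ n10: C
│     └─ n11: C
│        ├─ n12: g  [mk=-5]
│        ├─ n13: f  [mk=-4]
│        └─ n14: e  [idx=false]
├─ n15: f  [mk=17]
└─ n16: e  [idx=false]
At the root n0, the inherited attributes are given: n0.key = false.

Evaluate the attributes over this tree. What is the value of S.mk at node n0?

14

1. n0.key = false  [given at root]
2. n1.key = true  [S₀.key == false]
3. n2.mk = -5  [terminal]
4. n3.lab = -8  [g.mk * 3 + 7]
5. n3.acc = true  [g.mk > -6]
6. n4.key = false  [B₀.acc == false]
7. n5.env = 3  [terminal]
8. n6.mk = 23  [terminal]
9. n7.mk = 15  [terminal]
10. n4.depth = false  [f₀.mk > 23]
11. n4.lim = 12  [d.env + 9]
12. n4.mk = 22  [f₀.mk - 1]
13. n8.lab = 30  [B₀.lab + S.mk + 16]
14. n8.acc = true  [B₀.acc == true]
15. n9.mk = 29  [terminal]
16. n8.live = -1  [B.lab - 31]
17. n3.live = 0  [S.mk * 3 - 66]
18. n10.val = 21  [B.live * -2 + 21]
19. n10.env = -7  [g.mk + B.live - 2]
20. n11.val = 15  [C₀.val - 6]
21. n11.env = -5  [-5]
22. n12.mk = -5  [terminal]
23. n13.mk = -4  [terminal]
24. n14.idx = false  [terminal]
25. n11.lab = 17  [C.env + 22]
26. n11.ok = 0  [(if e.idx then C.val else f.mk) + 4]
27. n10.lab = 22  [C₁.lab * -2 + 56]
28. n10.ok = -2  [C₁.ok - 2]
29. n1.depth = false  [B.live > 0]
30. n1.lim = 0  [B.live + C.ok + 2]
31. n1.mk = -4  [g.mk + C.ok + 3]
32. n15.mk = 17  [terminal]
33. n16.idx = false  [terminal]
34. n0.depth = false  [S₁.lim > 0]
35. n0.lim = 27  [S₁.mk * 2 + 35]
36. n0.mk = 14  [S₁.mk + 18]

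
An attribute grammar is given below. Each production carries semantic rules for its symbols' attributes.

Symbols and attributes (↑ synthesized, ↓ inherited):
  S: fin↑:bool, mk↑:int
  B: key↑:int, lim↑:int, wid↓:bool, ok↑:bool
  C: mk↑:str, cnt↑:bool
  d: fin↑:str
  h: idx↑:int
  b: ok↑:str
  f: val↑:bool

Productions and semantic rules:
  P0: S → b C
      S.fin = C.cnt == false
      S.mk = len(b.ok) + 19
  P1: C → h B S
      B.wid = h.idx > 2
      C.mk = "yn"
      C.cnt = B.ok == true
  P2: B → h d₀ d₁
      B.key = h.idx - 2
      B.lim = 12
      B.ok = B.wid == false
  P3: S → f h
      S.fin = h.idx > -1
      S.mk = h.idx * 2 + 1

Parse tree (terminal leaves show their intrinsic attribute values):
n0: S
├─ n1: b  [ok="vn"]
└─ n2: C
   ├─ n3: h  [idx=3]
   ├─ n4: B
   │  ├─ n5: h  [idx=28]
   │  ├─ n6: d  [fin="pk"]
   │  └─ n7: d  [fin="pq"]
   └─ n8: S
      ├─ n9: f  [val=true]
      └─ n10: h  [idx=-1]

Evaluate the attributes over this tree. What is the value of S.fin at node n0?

true

1. n1.ok = "vn"  [terminal]
2. n3.idx = 3  [terminal]
3. n4.wid = true  [h.idx > 2]
4. n5.idx = 28  [terminal]
5. n6.fin = "pk"  [terminal]
6. n7.fin = "pq"  [terminal]
7. n4.key = 26  [h.idx - 2]
8. n4.lim = 12  [12]
9. n4.ok = false  [B.wid == false]
10. n9.val = true  [terminal]
11. n10.idx = -1  [terminal]
12. n8.fin = false  [h.idx > -1]
13. n8.mk = -1  [h.idx * 2 + 1]
14. n2.mk = "yn"  ["yn"]
15. n2.cnt = false  [B.ok == true]
16. n0.fin = true  [C.cnt == false]
17. n0.mk = 21  [len(b.ok) + 19]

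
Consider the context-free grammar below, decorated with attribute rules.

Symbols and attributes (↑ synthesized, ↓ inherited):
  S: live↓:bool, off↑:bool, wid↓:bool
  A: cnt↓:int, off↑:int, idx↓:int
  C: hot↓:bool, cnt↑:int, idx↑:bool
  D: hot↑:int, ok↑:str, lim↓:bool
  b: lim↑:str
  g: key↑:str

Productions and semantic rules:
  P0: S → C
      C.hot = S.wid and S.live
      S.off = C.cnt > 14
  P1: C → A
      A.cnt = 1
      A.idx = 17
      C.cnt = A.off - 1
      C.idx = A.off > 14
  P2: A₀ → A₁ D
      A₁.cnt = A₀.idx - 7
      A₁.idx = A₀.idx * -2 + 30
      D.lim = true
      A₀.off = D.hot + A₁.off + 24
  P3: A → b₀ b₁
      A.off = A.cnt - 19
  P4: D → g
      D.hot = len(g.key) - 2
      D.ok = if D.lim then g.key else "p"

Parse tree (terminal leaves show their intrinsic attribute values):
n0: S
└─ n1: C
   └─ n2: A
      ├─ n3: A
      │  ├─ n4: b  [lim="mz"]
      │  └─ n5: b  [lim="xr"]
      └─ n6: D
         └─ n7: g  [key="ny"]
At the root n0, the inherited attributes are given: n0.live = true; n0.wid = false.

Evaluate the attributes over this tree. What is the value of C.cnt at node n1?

1. n0.live = true  [given at root]
2. n0.wid = false  [given at root]
3. n1.hot = false  [S.wid and S.live]
4. n2.cnt = 1  [1]
5. n2.idx = 17  [17]
6. n3.cnt = 10  [A₀.idx - 7]
7. n3.idx = -4  [A₀.idx * -2 + 30]
8. n4.lim = "mz"  [terminal]
9. n5.lim = "xr"  [terminal]
10. n3.off = -9  [A.cnt - 19]
11. n6.lim = true  [true]
12. n7.key = "ny"  [terminal]
13. n6.hot = 0  [len(g.key) - 2]
14. n6.ok = "ny"  [if D.lim then g.key else "p"]
15. n2.off = 15  [D.hot + A₁.off + 24]
16. n1.cnt = 14  [A.off - 1]
17. n1.idx = true  [A.off > 14]
18. n0.off = false  [C.cnt > 14]

14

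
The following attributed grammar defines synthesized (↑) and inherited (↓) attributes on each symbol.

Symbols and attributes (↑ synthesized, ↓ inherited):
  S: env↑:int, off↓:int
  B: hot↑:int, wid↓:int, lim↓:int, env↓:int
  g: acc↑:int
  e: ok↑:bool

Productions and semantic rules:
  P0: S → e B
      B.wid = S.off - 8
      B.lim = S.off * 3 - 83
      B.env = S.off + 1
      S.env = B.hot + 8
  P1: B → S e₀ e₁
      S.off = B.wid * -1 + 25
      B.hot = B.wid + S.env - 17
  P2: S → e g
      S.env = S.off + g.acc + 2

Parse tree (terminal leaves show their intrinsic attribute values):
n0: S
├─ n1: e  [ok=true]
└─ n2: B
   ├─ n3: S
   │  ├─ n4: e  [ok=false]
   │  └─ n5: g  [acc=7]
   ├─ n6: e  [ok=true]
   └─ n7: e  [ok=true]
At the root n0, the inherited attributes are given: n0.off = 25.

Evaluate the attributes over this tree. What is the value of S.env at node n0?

25

1. n0.off = 25  [given at root]
2. n1.ok = true  [terminal]
3. n2.wid = 17  [S.off - 8]
4. n2.lim = -8  [S.off * 3 - 83]
5. n2.env = 26  [S.off + 1]
6. n3.off = 8  [B.wid * -1 + 25]
7. n4.ok = false  [terminal]
8. n5.acc = 7  [terminal]
9. n3.env = 17  [S.off + g.acc + 2]
10. n6.ok = true  [terminal]
11. n7.ok = true  [terminal]
12. n2.hot = 17  [B.wid + S.env - 17]
13. n0.env = 25  [B.hot + 8]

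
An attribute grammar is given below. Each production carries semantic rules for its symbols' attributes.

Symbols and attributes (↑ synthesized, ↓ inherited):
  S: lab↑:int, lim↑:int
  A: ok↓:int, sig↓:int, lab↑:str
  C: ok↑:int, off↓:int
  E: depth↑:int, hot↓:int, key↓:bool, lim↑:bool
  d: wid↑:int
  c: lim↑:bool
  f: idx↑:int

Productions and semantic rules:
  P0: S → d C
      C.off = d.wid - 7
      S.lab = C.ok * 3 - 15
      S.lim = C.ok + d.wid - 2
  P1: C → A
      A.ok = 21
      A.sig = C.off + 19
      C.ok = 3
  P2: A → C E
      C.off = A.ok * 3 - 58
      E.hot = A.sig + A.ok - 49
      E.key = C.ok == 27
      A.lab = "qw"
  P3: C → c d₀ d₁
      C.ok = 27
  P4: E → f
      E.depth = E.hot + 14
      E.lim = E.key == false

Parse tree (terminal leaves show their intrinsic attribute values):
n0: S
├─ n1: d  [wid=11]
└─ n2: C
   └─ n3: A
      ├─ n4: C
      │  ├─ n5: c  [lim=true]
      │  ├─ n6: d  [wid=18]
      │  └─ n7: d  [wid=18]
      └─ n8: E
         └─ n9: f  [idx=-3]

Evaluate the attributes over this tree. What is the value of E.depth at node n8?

1. n1.wid = 11  [terminal]
2. n2.off = 4  [d.wid - 7]
3. n3.ok = 21  [21]
4. n3.sig = 23  [C.off + 19]
5. n4.off = 5  [A.ok * 3 - 58]
6. n5.lim = true  [terminal]
7. n6.wid = 18  [terminal]
8. n7.wid = 18  [terminal]
9. n4.ok = 27  [27]
10. n8.hot = -5  [A.sig + A.ok - 49]
11. n8.key = true  [C.ok == 27]
12. n9.idx = -3  [terminal]
13. n8.depth = 9  [E.hot + 14]
14. n8.lim = false  [E.key == false]
15. n3.lab = "qw"  ["qw"]
16. n2.ok = 3  [3]
17. n0.lab = -6  [C.ok * 3 - 15]
18. n0.lim = 12  [C.ok + d.wid - 2]

9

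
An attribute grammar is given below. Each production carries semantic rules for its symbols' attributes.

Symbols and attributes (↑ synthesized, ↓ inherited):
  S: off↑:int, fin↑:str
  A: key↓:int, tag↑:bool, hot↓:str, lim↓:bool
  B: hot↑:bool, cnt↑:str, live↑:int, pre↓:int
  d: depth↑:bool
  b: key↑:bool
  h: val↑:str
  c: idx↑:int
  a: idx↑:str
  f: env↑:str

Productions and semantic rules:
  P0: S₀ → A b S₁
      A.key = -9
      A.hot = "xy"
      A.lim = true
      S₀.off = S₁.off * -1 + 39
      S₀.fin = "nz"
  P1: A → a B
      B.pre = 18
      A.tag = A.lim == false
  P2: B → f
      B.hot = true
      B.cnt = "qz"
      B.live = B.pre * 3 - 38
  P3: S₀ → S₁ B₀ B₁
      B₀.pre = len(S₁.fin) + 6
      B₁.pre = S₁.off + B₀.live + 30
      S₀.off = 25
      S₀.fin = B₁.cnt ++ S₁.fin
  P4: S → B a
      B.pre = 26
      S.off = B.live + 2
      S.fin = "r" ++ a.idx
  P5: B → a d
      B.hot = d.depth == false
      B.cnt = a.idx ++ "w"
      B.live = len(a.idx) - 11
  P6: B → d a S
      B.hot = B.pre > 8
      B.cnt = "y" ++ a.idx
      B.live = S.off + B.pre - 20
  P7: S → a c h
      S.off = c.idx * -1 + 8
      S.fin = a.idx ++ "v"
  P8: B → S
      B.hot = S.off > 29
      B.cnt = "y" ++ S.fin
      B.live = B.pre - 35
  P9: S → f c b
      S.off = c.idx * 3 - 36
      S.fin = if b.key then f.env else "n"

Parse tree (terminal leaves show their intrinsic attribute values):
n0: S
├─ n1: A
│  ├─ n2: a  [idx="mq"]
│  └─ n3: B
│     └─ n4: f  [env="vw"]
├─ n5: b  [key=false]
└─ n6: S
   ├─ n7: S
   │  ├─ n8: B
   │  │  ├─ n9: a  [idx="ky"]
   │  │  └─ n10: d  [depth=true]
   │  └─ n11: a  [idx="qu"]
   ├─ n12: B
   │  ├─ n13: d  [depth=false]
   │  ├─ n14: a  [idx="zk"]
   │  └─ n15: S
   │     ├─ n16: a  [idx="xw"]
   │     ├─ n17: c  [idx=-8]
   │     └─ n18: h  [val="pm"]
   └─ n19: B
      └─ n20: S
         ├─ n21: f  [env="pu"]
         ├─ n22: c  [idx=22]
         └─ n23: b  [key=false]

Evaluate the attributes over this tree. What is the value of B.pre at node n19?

28

1. n1.key = -9  [-9]
2. n1.hot = "xy"  ["xy"]
3. n1.lim = true  [true]
4. n2.idx = "mq"  [terminal]
5. n3.pre = 18  [18]
6. n4.env = "vw"  [terminal]
7. n3.hot = true  [true]
8. n3.cnt = "qz"  ["qz"]
9. n3.live = 16  [B.pre * 3 - 38]
10. n1.tag = false  [A.lim == false]
11. n5.key = false  [terminal]
12. n8.pre = 26  [26]
13. n9.idx = "ky"  [terminal]
14. n10.depth = true  [terminal]
15. n8.hot = false  [d.depth == false]
16. n8.cnt = "kyw"  [a.idx ++ "w"]
17. n8.live = -9  [len(a.idx) - 11]
18. n11.idx = "qu"  [terminal]
19. n7.off = -7  [B.live + 2]
20. n7.fin = "rqu"  ["r" ++ a.idx]
21. n12.pre = 9  [len(S₁.fin) + 6]
22. n13.depth = false  [terminal]
23. n14.idx = "zk"  [terminal]
24. n16.idx = "xw"  [terminal]
25. n17.idx = -8  [terminal]
26. n18.val = "pm"  [terminal]
27. n15.off = 16  [c.idx * -1 + 8]
28. n15.fin = "xwv"  [a.idx ++ "v"]
29. n12.hot = true  [B.pre > 8]
30. n12.cnt = "yzk"  ["y" ++ a.idx]
31. n12.live = 5  [S.off + B.pre - 20]
32. n19.pre = 28  [S₁.off + B₀.live + 30]
33. n21.env = "pu"  [terminal]
34. n22.idx = 22  [terminal]
35. n23.key = false  [terminal]
36. n20.off = 30  [c.idx * 3 - 36]
37. n20.fin = "n"  [if b.key then f.env else "n"]
38. n19.hot = true  [S.off > 29]
39. n19.cnt = "yn"  ["y" ++ S.fin]
40. n19.live = -7  [B.pre - 35]
41. n6.off = 25  [25]
42. n6.fin = "ynrqu"  [B₁.cnt ++ S₁.fin]
43. n0.off = 14  [S₁.off * -1 + 39]
44. n0.fin = "nz"  ["nz"]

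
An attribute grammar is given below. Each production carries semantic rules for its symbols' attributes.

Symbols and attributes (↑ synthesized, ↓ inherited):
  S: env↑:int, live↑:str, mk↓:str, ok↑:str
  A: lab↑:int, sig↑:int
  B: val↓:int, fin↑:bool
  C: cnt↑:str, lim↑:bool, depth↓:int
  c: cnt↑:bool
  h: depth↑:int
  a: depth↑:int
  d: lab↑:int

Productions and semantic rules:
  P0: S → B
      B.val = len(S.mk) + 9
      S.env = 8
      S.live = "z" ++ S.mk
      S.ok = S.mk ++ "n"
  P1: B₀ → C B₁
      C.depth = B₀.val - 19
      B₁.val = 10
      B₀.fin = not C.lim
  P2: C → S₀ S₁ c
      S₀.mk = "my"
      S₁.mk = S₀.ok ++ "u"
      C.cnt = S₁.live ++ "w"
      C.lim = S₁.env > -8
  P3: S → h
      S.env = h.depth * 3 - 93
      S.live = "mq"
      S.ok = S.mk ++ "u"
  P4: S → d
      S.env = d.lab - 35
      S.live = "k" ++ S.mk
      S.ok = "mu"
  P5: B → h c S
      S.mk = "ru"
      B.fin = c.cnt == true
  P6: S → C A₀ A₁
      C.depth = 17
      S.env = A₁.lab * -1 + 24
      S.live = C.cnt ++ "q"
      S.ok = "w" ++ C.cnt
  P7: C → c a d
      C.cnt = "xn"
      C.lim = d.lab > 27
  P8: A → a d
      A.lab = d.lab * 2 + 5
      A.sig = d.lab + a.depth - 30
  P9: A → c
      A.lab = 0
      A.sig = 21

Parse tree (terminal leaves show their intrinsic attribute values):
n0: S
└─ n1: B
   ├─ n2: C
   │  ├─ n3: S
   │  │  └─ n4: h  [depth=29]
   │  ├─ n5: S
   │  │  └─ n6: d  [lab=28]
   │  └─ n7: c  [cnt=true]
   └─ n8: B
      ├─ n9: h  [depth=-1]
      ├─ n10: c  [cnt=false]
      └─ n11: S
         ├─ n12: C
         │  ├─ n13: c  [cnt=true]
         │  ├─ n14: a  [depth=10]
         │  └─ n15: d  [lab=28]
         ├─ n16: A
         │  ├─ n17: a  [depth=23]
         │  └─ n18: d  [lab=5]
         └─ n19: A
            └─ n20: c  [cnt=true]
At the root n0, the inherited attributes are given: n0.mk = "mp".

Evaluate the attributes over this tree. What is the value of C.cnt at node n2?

1. n0.mk = "mp"  [given at root]
2. n1.val = 11  [len(S.mk) + 9]
3. n2.depth = -8  [B₀.val - 19]
4. n3.mk = "my"  ["my"]
5. n4.depth = 29  [terminal]
6. n3.env = -6  [h.depth * 3 - 93]
7. n3.live = "mq"  ["mq"]
8. n3.ok = "myu"  [S.mk ++ "u"]
9. n5.mk = "myuu"  [S₀.ok ++ "u"]
10. n6.lab = 28  [terminal]
11. n5.env = -7  [d.lab - 35]
12. n5.live = "kmyuu"  ["k" ++ S.mk]
13. n5.ok = "mu"  ["mu"]
14. n7.cnt = true  [terminal]
15. n2.cnt = "kmyuuw"  [S₁.live ++ "w"]
16. n2.lim = true  [S₁.env > -8]
17. n8.val = 10  [10]
18. n9.depth = -1  [terminal]
19. n10.cnt = false  [terminal]
20. n11.mk = "ru"  ["ru"]
21. n12.depth = 17  [17]
22. n13.cnt = true  [terminal]
23. n14.depth = 10  [terminal]
24. n15.lab = 28  [terminal]
25. n12.cnt = "xn"  ["xn"]
26. n12.lim = true  [d.lab > 27]
27. n17.depth = 23  [terminal]
28. n18.lab = 5  [terminal]
29. n16.lab = 15  [d.lab * 2 + 5]
30. n16.sig = -2  [d.lab + a.depth - 30]
31. n20.cnt = true  [terminal]
32. n19.lab = 0  [0]
33. n19.sig = 21  [21]
34. n11.env = 24  [A₁.lab * -1 + 24]
35. n11.live = "xnq"  [C.cnt ++ "q"]
36. n11.ok = "wxn"  ["w" ++ C.cnt]
37. n8.fin = false  [c.cnt == true]
38. n1.fin = false  [not C.lim]
39. n0.env = 8  [8]
40. n0.live = "zmp"  ["z" ++ S.mk]
41. n0.ok = "mpn"  [S.mk ++ "n"]

"kmyuuw"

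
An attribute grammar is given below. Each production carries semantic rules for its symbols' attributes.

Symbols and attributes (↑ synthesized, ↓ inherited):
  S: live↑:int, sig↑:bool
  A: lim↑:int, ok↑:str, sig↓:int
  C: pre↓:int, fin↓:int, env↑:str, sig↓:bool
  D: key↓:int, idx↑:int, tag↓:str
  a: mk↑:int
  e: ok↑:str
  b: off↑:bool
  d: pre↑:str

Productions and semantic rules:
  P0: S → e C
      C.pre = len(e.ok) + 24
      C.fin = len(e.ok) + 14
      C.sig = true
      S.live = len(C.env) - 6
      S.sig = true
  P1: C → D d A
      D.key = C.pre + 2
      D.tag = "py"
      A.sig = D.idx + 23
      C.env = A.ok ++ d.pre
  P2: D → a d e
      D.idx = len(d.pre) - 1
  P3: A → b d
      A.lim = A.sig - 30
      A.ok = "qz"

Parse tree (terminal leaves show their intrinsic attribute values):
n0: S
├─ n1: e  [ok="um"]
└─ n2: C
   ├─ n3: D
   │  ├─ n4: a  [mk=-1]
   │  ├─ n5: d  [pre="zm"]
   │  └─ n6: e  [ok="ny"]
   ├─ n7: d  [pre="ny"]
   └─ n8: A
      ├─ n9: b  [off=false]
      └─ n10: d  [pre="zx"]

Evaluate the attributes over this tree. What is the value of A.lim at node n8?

-6

1. n1.ok = "um"  [terminal]
2. n2.pre = 26  [len(e.ok) + 24]
3. n2.fin = 16  [len(e.ok) + 14]
4. n2.sig = true  [true]
5. n3.key = 28  [C.pre + 2]
6. n3.tag = "py"  ["py"]
7. n4.mk = -1  [terminal]
8. n5.pre = "zm"  [terminal]
9. n6.ok = "ny"  [terminal]
10. n3.idx = 1  [len(d.pre) - 1]
11. n7.pre = "ny"  [terminal]
12. n8.sig = 24  [D.idx + 23]
13. n9.off = false  [terminal]
14. n10.pre = "zx"  [terminal]
15. n8.lim = -6  [A.sig - 30]
16. n8.ok = "qz"  ["qz"]
17. n2.env = "qzny"  [A.ok ++ d.pre]
18. n0.live = -2  [len(C.env) - 6]
19. n0.sig = true  [true]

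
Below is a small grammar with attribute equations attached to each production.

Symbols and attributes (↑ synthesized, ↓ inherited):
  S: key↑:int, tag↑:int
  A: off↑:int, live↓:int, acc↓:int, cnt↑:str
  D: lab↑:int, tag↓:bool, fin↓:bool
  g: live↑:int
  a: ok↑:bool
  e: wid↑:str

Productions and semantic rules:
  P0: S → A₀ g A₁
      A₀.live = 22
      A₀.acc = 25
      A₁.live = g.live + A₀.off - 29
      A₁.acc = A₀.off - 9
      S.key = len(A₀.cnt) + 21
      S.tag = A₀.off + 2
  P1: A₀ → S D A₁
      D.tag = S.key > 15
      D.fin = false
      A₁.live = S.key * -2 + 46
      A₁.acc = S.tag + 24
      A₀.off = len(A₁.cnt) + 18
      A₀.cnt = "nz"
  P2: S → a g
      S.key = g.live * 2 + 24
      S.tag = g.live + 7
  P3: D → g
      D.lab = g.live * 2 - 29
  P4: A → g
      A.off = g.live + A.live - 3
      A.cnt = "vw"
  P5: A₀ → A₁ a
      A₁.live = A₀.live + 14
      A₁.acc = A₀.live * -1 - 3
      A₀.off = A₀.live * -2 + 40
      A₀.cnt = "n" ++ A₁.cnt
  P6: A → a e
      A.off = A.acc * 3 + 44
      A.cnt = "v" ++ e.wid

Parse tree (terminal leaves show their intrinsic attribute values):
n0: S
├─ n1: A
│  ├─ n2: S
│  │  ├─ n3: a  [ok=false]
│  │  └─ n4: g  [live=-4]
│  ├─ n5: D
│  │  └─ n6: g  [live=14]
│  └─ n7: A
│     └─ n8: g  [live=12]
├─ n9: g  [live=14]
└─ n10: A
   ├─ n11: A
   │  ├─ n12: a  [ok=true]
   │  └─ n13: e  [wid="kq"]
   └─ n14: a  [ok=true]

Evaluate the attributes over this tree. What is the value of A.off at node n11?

1. n1.live = 22  [22]
2. n1.acc = 25  [25]
3. n3.ok = false  [terminal]
4. n4.live = -4  [terminal]
5. n2.key = 16  [g.live * 2 + 24]
6. n2.tag = 3  [g.live + 7]
7. n5.tag = true  [S.key > 15]
8. n5.fin = false  [false]
9. n6.live = 14  [terminal]
10. n5.lab = -1  [g.live * 2 - 29]
11. n7.live = 14  [S.key * -2 + 46]
12. n7.acc = 27  [S.tag + 24]
13. n8.live = 12  [terminal]
14. n7.off = 23  [g.live + A.live - 3]
15. n7.cnt = "vw"  ["vw"]
16. n1.off = 20  [len(A₁.cnt) + 18]
17. n1.cnt = "nz"  ["nz"]
18. n9.live = 14  [terminal]
19. n10.live = 5  [g.live + A₀.off - 29]
20. n10.acc = 11  [A₀.off - 9]
21. n11.live = 19  [A₀.live + 14]
22. n11.acc = -8  [A₀.live * -1 - 3]
23. n12.ok = true  [terminal]
24. n13.wid = "kq"  [terminal]
25. n11.off = 20  [A.acc * 3 + 44]
26. n11.cnt = "vkq"  ["v" ++ e.wid]
27. n14.ok = true  [terminal]
28. n10.off = 30  [A₀.live * -2 + 40]
29. n10.cnt = "nvkq"  ["n" ++ A₁.cnt]
30. n0.key = 23  [len(A₀.cnt) + 21]
31. n0.tag = 22  [A₀.off + 2]

20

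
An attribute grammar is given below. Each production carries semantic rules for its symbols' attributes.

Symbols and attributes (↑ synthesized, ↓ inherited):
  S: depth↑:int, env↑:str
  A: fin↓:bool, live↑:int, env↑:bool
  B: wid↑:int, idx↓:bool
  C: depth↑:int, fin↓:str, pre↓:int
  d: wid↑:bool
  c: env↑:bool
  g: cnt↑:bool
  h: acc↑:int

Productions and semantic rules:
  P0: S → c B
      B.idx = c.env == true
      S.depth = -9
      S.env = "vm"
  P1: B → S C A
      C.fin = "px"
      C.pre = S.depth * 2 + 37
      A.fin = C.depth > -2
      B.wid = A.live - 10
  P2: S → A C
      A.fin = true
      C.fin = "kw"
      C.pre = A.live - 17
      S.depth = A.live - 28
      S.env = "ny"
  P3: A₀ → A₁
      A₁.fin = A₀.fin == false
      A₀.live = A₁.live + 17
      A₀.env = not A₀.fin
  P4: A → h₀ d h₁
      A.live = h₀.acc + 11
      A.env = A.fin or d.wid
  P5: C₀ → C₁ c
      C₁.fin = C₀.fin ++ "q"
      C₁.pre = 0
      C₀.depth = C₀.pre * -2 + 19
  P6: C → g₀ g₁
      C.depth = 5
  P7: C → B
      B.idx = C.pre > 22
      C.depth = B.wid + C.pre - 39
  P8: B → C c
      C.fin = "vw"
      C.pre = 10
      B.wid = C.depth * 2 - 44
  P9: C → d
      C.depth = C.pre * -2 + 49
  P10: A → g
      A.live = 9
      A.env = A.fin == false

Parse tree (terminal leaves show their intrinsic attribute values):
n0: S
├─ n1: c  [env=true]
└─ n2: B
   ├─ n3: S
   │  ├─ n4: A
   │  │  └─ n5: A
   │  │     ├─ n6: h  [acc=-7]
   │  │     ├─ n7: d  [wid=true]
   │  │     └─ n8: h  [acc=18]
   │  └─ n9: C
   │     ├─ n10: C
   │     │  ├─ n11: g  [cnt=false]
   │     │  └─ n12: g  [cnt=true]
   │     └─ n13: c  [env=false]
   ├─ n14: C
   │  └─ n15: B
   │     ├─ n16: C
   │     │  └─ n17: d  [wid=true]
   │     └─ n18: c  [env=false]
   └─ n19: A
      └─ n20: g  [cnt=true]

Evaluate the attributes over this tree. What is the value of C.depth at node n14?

1. n1.env = true  [terminal]
2. n2.idx = true  [c.env == true]
3. n4.fin = true  [true]
4. n5.fin = false  [A₀.fin == false]
5. n6.acc = -7  [terminal]
6. n7.wid = true  [terminal]
7. n8.acc = 18  [terminal]
8. n5.live = 4  [h₀.acc + 11]
9. n5.env = true  [A.fin or d.wid]
10. n4.live = 21  [A₁.live + 17]
11. n4.env = false  [not A₀.fin]
12. n9.fin = "kw"  ["kw"]
13. n9.pre = 4  [A.live - 17]
14. n10.fin = "kwq"  [C₀.fin ++ "q"]
15. n10.pre = 0  [0]
16. n11.cnt = false  [terminal]
17. n12.cnt = true  [terminal]
18. n10.depth = 5  [5]
19. n13.env = false  [terminal]
20. n9.depth = 11  [C₀.pre * -2 + 19]
21. n3.depth = -7  [A.live - 28]
22. n3.env = "ny"  ["ny"]
23. n14.fin = "px"  ["px"]
24. n14.pre = 23  [S.depth * 2 + 37]
25. n15.idx = true  [C.pre > 22]
26. n16.fin = "vw"  ["vw"]
27. n16.pre = 10  [10]
28. n17.wid = true  [terminal]
29. n16.depth = 29  [C.pre * -2 + 49]
30. n18.env = false  [terminal]
31. n15.wid = 14  [C.depth * 2 - 44]
32. n14.depth = -2  [B.wid + C.pre - 39]
33. n19.fin = false  [C.depth > -2]
34. n20.cnt = true  [terminal]
35. n19.live = 9  [9]
36. n19.env = true  [A.fin == false]
37. n2.wid = -1  [A.live - 10]
38. n0.depth = -9  [-9]
39. n0.env = "vm"  ["vm"]

-2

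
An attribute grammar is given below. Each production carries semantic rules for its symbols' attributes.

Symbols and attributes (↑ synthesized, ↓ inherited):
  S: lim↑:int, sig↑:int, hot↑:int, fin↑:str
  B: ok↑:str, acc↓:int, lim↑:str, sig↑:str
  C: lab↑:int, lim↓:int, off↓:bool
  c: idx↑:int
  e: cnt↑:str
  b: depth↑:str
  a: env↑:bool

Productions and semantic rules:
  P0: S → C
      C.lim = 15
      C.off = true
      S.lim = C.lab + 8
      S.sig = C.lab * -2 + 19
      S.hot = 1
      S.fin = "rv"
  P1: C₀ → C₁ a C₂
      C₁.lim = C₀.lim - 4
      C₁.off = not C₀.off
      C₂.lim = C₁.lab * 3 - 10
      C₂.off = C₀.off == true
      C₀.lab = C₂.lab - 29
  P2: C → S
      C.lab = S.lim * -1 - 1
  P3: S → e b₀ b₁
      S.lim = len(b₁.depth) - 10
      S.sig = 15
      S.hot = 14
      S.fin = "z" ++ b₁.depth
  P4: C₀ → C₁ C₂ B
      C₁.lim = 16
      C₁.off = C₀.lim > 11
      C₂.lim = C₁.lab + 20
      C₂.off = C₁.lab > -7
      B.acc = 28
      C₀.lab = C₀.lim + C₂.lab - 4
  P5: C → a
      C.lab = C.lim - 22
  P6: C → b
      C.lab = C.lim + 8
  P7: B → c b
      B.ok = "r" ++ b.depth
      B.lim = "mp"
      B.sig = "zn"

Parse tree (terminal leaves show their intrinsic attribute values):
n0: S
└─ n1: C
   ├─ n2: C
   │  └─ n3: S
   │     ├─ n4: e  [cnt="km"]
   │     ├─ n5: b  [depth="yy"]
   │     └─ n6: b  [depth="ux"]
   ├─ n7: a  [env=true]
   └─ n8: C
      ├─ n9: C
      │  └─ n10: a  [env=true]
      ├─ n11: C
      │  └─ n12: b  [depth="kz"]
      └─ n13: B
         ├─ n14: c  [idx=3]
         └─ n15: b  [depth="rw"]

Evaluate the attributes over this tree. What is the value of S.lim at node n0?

1. n1.lim = 15  [15]
2. n1.off = true  [true]
3. n2.lim = 11  [C₀.lim - 4]
4. n2.off = false  [not C₀.off]
5. n4.cnt = "km"  [terminal]
6. n5.depth = "yy"  [terminal]
7. n6.depth = "ux"  [terminal]
8. n3.lim = -8  [len(b₁.depth) - 10]
9. n3.sig = 15  [15]
10. n3.hot = 14  [14]
11. n3.fin = "zux"  ["z" ++ b₁.depth]
12. n2.lab = 7  [S.lim * -1 - 1]
13. n7.env = true  [terminal]
14. n8.lim = 11  [C₁.lab * 3 - 10]
15. n8.off = true  [C₀.off == true]
16. n9.lim = 16  [16]
17. n9.off = false  [C₀.lim > 11]
18. n10.env = true  [terminal]
19. n9.lab = -6  [C.lim - 22]
20. n11.lim = 14  [C₁.lab + 20]
21. n11.off = true  [C₁.lab > -7]
22. n12.depth = "kz"  [terminal]
23. n11.lab = 22  [C.lim + 8]
24. n13.acc = 28  [28]
25. n14.idx = 3  [terminal]
26. n15.depth = "rw"  [terminal]
27. n13.ok = "rrw"  ["r" ++ b.depth]
28. n13.lim = "mp"  ["mp"]
29. n13.sig = "zn"  ["zn"]
30. n8.lab = 29  [C₀.lim + C₂.lab - 4]
31. n1.lab = 0  [C₂.lab - 29]
32. n0.lim = 8  [C.lab + 8]
33. n0.sig = 19  [C.lab * -2 + 19]
34. n0.hot = 1  [1]
35. n0.fin = "rv"  ["rv"]

8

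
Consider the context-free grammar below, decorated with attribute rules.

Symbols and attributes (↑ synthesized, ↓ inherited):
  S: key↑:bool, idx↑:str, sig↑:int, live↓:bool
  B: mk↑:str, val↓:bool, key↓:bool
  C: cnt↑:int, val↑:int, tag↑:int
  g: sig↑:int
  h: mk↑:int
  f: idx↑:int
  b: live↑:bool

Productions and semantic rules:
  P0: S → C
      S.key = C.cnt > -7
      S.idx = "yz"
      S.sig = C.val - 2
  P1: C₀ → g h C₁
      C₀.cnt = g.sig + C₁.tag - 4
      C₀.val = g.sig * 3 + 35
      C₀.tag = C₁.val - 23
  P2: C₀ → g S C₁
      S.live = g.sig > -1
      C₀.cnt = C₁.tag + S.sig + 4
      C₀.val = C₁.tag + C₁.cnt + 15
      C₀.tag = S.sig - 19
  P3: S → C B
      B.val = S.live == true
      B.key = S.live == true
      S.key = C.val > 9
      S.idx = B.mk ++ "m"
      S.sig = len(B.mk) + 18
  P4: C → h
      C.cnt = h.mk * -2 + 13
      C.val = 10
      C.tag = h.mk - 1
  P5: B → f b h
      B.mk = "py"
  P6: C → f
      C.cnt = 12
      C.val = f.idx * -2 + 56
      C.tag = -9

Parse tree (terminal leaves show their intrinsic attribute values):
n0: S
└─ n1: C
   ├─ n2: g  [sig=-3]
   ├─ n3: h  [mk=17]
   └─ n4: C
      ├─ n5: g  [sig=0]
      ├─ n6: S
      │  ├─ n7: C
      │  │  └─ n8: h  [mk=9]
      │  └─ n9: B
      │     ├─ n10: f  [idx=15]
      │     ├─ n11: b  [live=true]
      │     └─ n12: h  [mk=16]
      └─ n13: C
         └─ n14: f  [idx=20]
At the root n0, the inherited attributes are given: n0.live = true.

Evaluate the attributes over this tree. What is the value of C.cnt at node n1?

-6

1. n0.live = true  [given at root]
2. n2.sig = -3  [terminal]
3. n3.mk = 17  [terminal]
4. n5.sig = 0  [terminal]
5. n6.live = true  [g.sig > -1]
6. n8.mk = 9  [terminal]
7. n7.cnt = -5  [h.mk * -2 + 13]
8. n7.val = 10  [10]
9. n7.tag = 8  [h.mk - 1]
10. n9.val = true  [S.live == true]
11. n9.key = true  [S.live == true]
12. n10.idx = 15  [terminal]
13. n11.live = true  [terminal]
14. n12.mk = 16  [terminal]
15. n9.mk = "py"  ["py"]
16. n6.key = true  [C.val > 9]
17. n6.idx = "pym"  [B.mk ++ "m"]
18. n6.sig = 20  [len(B.mk) + 18]
19. n14.idx = 20  [terminal]
20. n13.cnt = 12  [12]
21. n13.val = 16  [f.idx * -2 + 56]
22. n13.tag = -9  [-9]
23. n4.cnt = 15  [C₁.tag + S.sig + 4]
24. n4.val = 18  [C₁.tag + C₁.cnt + 15]
25. n4.tag = 1  [S.sig - 19]
26. n1.cnt = -6  [g.sig + C₁.tag - 4]
27. n1.val = 26  [g.sig * 3 + 35]
28. n1.tag = -5  [C₁.val - 23]
29. n0.key = true  [C.cnt > -7]
30. n0.idx = "yz"  ["yz"]
31. n0.sig = 24  [C.val - 2]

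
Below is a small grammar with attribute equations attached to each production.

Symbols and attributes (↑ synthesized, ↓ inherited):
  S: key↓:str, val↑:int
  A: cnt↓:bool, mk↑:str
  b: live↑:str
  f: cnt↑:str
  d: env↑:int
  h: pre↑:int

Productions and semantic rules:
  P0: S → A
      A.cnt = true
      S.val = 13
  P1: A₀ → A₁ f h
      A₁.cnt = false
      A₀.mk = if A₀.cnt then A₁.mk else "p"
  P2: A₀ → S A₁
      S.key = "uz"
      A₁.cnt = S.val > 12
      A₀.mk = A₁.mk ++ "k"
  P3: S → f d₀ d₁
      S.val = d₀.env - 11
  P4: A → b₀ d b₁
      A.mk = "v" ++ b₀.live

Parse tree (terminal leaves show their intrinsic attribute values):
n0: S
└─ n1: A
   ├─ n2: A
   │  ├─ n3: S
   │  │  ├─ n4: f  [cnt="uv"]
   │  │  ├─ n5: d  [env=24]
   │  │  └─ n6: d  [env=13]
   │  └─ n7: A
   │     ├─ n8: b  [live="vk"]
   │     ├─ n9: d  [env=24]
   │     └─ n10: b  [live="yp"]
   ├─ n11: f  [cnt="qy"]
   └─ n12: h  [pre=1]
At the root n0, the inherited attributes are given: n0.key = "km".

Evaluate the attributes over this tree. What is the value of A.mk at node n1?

1. n0.key = "km"  [given at root]
2. n1.cnt = true  [true]
3. n2.cnt = false  [false]
4. n3.key = "uz"  ["uz"]
5. n4.cnt = "uv"  [terminal]
6. n5.env = 24  [terminal]
7. n6.env = 13  [terminal]
8. n3.val = 13  [d₀.env - 11]
9. n7.cnt = true  [S.val > 12]
10. n8.live = "vk"  [terminal]
11. n9.env = 24  [terminal]
12. n10.live = "yp"  [terminal]
13. n7.mk = "vvk"  ["v" ++ b₀.live]
14. n2.mk = "vvkk"  [A₁.mk ++ "k"]
15. n11.cnt = "qy"  [terminal]
16. n12.pre = 1  [terminal]
17. n1.mk = "vvkk"  [if A₀.cnt then A₁.mk else "p"]
18. n0.val = 13  [13]

"vvkk"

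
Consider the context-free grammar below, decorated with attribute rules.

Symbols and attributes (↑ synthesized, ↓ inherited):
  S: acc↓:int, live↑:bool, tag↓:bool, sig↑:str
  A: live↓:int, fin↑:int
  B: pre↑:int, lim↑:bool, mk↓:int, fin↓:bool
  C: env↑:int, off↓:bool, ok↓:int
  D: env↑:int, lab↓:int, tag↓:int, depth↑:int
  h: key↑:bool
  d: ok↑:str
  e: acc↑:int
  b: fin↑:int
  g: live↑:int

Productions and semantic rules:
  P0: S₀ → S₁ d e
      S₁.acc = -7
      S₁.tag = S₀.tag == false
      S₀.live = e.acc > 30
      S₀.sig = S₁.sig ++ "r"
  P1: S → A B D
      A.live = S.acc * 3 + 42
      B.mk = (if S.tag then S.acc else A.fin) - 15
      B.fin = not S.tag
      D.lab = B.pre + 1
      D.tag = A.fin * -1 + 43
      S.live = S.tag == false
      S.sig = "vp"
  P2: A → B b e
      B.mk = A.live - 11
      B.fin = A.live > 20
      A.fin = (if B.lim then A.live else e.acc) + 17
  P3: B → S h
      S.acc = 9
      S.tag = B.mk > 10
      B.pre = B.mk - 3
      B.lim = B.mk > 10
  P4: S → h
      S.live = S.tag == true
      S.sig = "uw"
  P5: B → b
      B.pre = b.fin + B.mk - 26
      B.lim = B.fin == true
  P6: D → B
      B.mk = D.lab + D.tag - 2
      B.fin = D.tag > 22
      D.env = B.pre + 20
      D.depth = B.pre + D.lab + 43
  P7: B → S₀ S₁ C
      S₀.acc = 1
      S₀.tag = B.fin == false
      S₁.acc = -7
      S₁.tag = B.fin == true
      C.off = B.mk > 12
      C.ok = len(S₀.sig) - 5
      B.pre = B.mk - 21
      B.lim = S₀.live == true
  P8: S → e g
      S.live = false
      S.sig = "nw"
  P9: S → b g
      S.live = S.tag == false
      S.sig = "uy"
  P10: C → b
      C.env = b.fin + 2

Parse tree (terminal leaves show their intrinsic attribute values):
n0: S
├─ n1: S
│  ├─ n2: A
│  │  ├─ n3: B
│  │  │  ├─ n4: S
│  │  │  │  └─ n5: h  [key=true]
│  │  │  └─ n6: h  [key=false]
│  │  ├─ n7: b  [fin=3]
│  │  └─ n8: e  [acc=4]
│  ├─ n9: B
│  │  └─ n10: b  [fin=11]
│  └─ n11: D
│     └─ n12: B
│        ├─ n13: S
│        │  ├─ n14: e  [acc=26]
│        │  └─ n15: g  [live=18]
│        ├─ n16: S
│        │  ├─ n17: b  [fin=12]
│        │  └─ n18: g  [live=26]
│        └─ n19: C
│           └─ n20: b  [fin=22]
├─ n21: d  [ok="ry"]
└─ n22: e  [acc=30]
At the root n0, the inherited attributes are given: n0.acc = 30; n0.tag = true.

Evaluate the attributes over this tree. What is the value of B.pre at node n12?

-9

1. n0.acc = 30  [given at root]
2. n0.tag = true  [given at root]
3. n1.acc = -7  [-7]
4. n1.tag = false  [S₀.tag == false]
5. n2.live = 21  [S.acc * 3 + 42]
6. n3.mk = 10  [A.live - 11]
7. n3.fin = true  [A.live > 20]
8. n4.acc = 9  [9]
9. n4.tag = false  [B.mk > 10]
10. n5.key = true  [terminal]
11. n4.live = false  [S.tag == true]
12. n4.sig = "uw"  ["uw"]
13. n6.key = false  [terminal]
14. n3.pre = 7  [B.mk - 3]
15. n3.lim = false  [B.mk > 10]
16. n7.fin = 3  [terminal]
17. n8.acc = 4  [terminal]
18. n2.fin = 21  [(if B.lim then A.live else e.acc) + 17]
19. n9.mk = 6  [(if S.tag then S.acc else A.fin) - 15]
20. n9.fin = true  [not S.tag]
21. n10.fin = 11  [terminal]
22. n9.pre = -9  [b.fin + B.mk - 26]
23. n9.lim = true  [B.fin == true]
24. n11.lab = -8  [B.pre + 1]
25. n11.tag = 22  [A.fin * -1 + 43]
26. n12.mk = 12  [D.lab + D.tag - 2]
27. n12.fin = false  [D.tag > 22]
28. n13.acc = 1  [1]
29. n13.tag = true  [B.fin == false]
30. n14.acc = 26  [terminal]
31. n15.live = 18  [terminal]
32. n13.live = false  [false]
33. n13.sig = "nw"  ["nw"]
34. n16.acc = -7  [-7]
35. n16.tag = false  [B.fin == true]
36. n17.fin = 12  [terminal]
37. n18.live = 26  [terminal]
38. n16.live = true  [S.tag == false]
39. n16.sig = "uy"  ["uy"]
40. n19.off = false  [B.mk > 12]
41. n19.ok = -3  [len(S₀.sig) - 5]
42. n20.fin = 22  [terminal]
43. n19.env = 24  [b.fin + 2]
44. n12.pre = -9  [B.mk - 21]
45. n12.lim = false  [S₀.live == true]
46. n11.env = 11  [B.pre + 20]
47. n11.depth = 26  [B.pre + D.lab + 43]
48. n1.live = true  [S.tag == false]
49. n1.sig = "vp"  ["vp"]
50. n21.ok = "ry"  [terminal]
51. n22.acc = 30  [terminal]
52. n0.live = false  [e.acc > 30]
53. n0.sig = "vpr"  [S₁.sig ++ "r"]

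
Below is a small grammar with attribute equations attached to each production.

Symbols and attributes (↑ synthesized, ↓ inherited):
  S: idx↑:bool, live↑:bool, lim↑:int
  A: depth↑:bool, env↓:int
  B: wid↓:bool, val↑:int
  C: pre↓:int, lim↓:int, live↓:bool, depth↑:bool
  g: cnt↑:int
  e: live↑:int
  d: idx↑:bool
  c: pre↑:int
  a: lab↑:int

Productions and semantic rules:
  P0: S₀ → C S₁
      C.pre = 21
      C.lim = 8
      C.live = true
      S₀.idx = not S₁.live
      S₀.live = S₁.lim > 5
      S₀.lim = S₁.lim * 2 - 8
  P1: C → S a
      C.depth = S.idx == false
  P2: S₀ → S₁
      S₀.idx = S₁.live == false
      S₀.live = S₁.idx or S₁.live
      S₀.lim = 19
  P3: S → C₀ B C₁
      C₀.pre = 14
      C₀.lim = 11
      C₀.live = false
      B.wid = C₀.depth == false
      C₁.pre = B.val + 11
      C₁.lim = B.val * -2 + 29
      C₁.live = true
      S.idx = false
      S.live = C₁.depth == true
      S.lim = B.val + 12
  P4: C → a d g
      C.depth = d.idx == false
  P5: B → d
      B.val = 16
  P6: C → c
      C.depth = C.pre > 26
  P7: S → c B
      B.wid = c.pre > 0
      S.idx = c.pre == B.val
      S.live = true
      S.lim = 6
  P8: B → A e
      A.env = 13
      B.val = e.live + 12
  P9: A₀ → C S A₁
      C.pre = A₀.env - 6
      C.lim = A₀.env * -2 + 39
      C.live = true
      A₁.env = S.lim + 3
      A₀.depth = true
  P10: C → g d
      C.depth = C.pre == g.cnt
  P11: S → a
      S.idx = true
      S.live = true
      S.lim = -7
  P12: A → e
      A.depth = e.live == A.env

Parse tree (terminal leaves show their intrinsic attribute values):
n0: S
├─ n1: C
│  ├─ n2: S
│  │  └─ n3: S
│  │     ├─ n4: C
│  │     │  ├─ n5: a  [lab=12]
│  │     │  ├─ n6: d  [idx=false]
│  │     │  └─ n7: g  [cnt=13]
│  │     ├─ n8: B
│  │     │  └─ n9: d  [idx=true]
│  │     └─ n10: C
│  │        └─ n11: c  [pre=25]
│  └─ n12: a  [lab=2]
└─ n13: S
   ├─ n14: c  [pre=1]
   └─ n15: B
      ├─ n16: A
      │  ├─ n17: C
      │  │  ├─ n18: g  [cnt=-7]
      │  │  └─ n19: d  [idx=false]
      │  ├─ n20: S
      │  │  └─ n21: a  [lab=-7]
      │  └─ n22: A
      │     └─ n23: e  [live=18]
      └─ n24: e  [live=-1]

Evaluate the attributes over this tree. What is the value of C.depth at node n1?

1. n1.pre = 21  [21]
2. n1.lim = 8  [8]
3. n1.live = true  [true]
4. n4.pre = 14  [14]
5. n4.lim = 11  [11]
6. n4.live = false  [false]
7. n5.lab = 12  [terminal]
8. n6.idx = false  [terminal]
9. n7.cnt = 13  [terminal]
10. n4.depth = true  [d.idx == false]
11. n8.wid = false  [C₀.depth == false]
12. n9.idx = true  [terminal]
13. n8.val = 16  [16]
14. n10.pre = 27  [B.val + 11]
15. n10.lim = -3  [B.val * -2 + 29]
16. n10.live = true  [true]
17. n11.pre = 25  [terminal]
18. n10.depth = true  [C.pre > 26]
19. n3.idx = false  [false]
20. n3.live = true  [C₁.depth == true]
21. n3.lim = 28  [B.val + 12]
22. n2.idx = false  [S₁.live == false]
23. n2.live = true  [S₁.idx or S₁.live]
24. n2.lim = 19  [19]
25. n12.lab = 2  [terminal]
26. n1.depth = true  [S.idx == false]
27. n14.pre = 1  [terminal]
28. n15.wid = true  [c.pre > 0]
29. n16.env = 13  [13]
30. n17.pre = 7  [A₀.env - 6]
31. n17.lim = 13  [A₀.env * -2 + 39]
32. n17.live = true  [true]
33. n18.cnt = -7  [terminal]
34. n19.idx = false  [terminal]
35. n17.depth = false  [C.pre == g.cnt]
36. n21.lab = -7  [terminal]
37. n20.idx = true  [true]
38. n20.live = true  [true]
39. n20.lim = -7  [-7]
40. n22.env = -4  [S.lim + 3]
41. n23.live = 18  [terminal]
42. n22.depth = false  [e.live == A.env]
43. n16.depth = true  [true]
44. n24.live = -1  [terminal]
45. n15.val = 11  [e.live + 12]
46. n13.idx = false  [c.pre == B.val]
47. n13.live = true  [true]
48. n13.lim = 6  [6]
49. n0.idx = false  [not S₁.live]
50. n0.live = true  [S₁.lim > 5]
51. n0.lim = 4  [S₁.lim * 2 - 8]

true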